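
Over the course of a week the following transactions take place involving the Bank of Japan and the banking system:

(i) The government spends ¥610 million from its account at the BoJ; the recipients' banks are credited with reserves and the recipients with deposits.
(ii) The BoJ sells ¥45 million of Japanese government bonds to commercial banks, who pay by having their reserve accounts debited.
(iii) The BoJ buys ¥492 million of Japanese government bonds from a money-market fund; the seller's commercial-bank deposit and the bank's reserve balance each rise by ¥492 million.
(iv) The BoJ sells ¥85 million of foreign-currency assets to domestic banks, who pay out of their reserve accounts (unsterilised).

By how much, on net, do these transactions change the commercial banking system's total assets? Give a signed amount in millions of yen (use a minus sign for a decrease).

BoJ balance sheet:
  Assets:      Securities +¥447M, Foreign assets −¥85M
  Liabilities: Bank reserves +¥972M, Government deposits −¥610M
Commercial banking system:
  Assets:      Reserves at CB +¥972M, Securities +¥45M, Foreign assets +¥85M
  Liabilities: Checkable deposits +¥1102M
Change in total bank assets = +¥1102 million.

+¥1102 million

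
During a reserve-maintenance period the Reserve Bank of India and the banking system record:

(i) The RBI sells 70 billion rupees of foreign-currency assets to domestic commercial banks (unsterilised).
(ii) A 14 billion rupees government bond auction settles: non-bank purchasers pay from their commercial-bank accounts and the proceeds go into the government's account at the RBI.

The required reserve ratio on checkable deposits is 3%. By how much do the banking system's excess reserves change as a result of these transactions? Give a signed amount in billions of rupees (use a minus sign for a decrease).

-83.58 billion

FX sale 70 billion rupees: reserves −70B, deposits 0.
Government account inflow 14 billion rupees: reserves −14B, deposits −14B.
Totals: Δreserves = −84B, Δdeposits = −14B.
Δrequired reserves = 3% × −14B = −0.42B.
Δexcess reserves = Δreserves − Δrequired = −84B − (−0.42B) = -83.58 billion.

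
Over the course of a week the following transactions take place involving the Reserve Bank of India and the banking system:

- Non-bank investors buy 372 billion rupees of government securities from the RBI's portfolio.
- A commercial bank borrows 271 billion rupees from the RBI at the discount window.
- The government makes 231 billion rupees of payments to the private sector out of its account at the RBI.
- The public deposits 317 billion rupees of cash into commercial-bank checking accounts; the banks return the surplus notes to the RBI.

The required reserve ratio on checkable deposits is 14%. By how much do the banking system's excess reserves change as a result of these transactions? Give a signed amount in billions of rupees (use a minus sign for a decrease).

Asset sale (to non-banks) 372 billion rupees: reserves −372B, deposits −372B.
Discount-window loan 271 billion rupees: reserves +271B, deposits 0.
Government spending 231 billion rupees: reserves +231B, deposits +231B.
Currency deposit 317 billion rupees: reserves +317B, deposits +317B.
Totals: Δreserves = +447B, Δdeposits = +176B.
Δrequired reserves = 14% × +176B = +24.64B.
Δexcess reserves = Δreserves − Δrequired = +447B − (+24.64B) = +422.36 billion.

+422.36 billion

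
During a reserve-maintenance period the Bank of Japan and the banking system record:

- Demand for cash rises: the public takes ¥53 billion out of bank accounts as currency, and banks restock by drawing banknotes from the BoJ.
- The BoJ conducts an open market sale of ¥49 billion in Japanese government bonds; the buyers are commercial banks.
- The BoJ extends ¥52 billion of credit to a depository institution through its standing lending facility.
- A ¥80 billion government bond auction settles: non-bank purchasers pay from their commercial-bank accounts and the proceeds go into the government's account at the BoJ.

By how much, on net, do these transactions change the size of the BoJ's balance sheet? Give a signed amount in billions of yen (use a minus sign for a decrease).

BoJ balance sheet:
  Assets:      Securities −¥49B, Loans to banks +¥52B
  Liabilities: Bank reserves −¥130B, Currency in circulation +¥53B, Government deposits +¥80B
Change in total BoJ assets = +¥3 billion.

+¥3 billion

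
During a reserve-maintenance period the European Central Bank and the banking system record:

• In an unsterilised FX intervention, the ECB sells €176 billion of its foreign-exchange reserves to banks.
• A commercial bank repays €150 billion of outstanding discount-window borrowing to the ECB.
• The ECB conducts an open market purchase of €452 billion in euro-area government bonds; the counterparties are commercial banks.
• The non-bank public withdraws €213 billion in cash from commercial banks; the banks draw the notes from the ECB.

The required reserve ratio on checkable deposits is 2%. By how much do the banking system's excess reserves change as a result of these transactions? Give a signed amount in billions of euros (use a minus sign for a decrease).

-€82.74 billion

FX sale €176 billion: reserves −€176B, deposits 0.
Discount-window repayment €150 billion: reserves −€150B, deposits 0.
OMO purchase (from banks) €452 billion: reserves +€452B, deposits 0.
Currency withdrawal €213 billion: reserves −€213B, deposits −€213B.
Totals: Δreserves = −€87B, Δdeposits = −€213B.
Δrequired reserves = 2% × −€213B = −€4.26B.
Δexcess reserves = Δreserves − Δrequired = −€87B − (−€4.26B) = -€82.74 billion.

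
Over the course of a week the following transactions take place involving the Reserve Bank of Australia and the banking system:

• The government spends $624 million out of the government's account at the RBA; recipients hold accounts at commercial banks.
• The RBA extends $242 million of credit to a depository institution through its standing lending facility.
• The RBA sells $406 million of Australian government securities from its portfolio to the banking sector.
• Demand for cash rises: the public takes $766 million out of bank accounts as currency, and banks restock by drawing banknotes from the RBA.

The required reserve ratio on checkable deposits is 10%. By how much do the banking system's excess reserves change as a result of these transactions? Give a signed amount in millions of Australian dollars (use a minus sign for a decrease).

-$291.8 million

Government spending $624 million: reserves +$624M, deposits +$624M.
Discount-window loan $242 million: reserves +$242M, deposits 0.
OMO sale (to banks) $406 million: reserves −$406M, deposits 0.
Currency withdrawal $766 million: reserves −$766M, deposits −$766M.
Totals: Δreserves = −$306M, Δdeposits = −$142M.
Δrequired reserves = 10% × −$142M = −$14.2M.
Δexcess reserves = Δreserves − Δrequired = −$306M − (−$14.2M) = -$291.8 million.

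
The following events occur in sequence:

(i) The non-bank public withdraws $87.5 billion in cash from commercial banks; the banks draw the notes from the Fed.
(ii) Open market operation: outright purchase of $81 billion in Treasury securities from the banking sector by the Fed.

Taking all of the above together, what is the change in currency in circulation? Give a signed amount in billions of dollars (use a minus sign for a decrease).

+$87.5 billion

Fed balance sheet:
  Assets:      Securities +$81B
  Liabilities: Bank reserves −$6.5B, Currency in circulation +$87.5B
Commercial banking system:
  Assets:      Reserves at CB −$6.5B, Securities −$81B
  Liabilities: Checkable deposits −$87.5B
So the change in currency in circulation is +$87.5 billion.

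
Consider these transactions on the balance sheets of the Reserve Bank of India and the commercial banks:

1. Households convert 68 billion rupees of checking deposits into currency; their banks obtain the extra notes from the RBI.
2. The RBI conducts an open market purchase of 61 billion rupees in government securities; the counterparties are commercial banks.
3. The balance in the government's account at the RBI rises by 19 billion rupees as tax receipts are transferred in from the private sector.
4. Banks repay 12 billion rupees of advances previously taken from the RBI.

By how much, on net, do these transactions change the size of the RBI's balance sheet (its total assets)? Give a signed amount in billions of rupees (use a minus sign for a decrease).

RBI balance sheet:
  Assets:      Securities +61B, Loans to banks −12B
  Liabilities: Bank reserves −38B, Currency in circulation +68B, Government deposits +19B
Commercial banking system:
  Assets:      Reserves at CB −38B, Securities −61B
  Liabilities: Checkable deposits −87B, Borrowings from CB −12B
Change in total RBI assets = +49 billion.

+49 billion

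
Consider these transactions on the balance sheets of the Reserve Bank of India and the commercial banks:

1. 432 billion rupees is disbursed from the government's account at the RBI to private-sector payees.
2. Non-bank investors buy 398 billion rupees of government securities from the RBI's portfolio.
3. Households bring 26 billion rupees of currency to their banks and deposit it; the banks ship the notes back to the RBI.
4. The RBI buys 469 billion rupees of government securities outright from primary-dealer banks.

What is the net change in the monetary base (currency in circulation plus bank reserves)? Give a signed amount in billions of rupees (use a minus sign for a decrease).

+503 billion

RBI balance sheet:
  Assets:      Securities +71B
  Liabilities: Bank reserves +529B, Currency in circulation −26B, Government deposits −432B
Commercial banking system:
  Assets:      Reserves at CB +529B, Securities −469B
  Liabilities: Checkable deposits +60B
Monetary base = currency + reserves: −26B + (+529B) = +503 billion.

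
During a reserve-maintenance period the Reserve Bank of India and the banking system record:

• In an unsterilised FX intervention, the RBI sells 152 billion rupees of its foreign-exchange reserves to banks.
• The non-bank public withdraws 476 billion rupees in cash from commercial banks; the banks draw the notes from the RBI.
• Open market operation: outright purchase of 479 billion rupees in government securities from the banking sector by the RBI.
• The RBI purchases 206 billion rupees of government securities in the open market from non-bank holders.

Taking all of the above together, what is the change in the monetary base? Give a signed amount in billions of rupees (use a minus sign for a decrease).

FX sale 152 billion rupees: RBI balance sheet contracts → −152B.
Currency withdrawal 476 billion rupees: just a shift between currency and reserves — both are base money → 0.
OMO purchase (from banks) 479 billion rupees: RBI balance sheet expands → +479B.
Asset purchase (from non-banks) 206 billion rupees: RBI balance sheet expands → +206B.
Net: −152 + 0 + 479 + 206 = +533 billion.

+533 billion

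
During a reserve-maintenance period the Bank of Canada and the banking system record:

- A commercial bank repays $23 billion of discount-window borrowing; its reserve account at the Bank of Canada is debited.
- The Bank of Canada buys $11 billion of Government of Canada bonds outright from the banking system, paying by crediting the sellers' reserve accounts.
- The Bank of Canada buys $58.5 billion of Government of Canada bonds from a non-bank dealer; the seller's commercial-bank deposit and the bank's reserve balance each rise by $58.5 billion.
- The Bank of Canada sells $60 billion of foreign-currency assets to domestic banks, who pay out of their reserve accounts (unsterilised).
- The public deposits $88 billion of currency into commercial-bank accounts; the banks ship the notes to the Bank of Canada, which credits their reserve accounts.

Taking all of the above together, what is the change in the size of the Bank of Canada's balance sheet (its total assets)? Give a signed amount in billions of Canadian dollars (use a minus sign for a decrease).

-$13.5 billion

Discount-window repayment $23 billion: a Bank of Canada asset is shed → −$23B.
OMO purchase (from banks) $11 billion: a Bank of Canada asset is acquired → +$11B.
Asset purchase (from non-banks) $58.5 billion: a Bank of Canada asset is acquired → +$58.5B.
FX sale $60 billion: a Bank of Canada asset is shed → −$60B.
Currency deposit $88 billion: only the composition of liabilities changes → 0.
Net: −23 + 11 + 58.5 − 60 + 0 = -$13.5 billion.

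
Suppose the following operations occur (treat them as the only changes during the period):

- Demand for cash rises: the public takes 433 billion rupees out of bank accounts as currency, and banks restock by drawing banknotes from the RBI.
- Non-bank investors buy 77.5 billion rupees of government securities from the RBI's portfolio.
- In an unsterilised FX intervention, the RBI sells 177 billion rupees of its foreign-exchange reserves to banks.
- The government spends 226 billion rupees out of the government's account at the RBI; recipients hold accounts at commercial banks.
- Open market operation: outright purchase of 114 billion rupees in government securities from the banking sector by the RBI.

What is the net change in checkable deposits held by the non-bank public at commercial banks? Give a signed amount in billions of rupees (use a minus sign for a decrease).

-284.5 billion

Currency withdrawal 433 billion rupees: non-bank counterparties' bank balances fall → −433B.
Asset sale (to non-banks) 77.5 billion rupees: non-bank counterparties' bank balances fall → −77.5B.
FX sale 177 billion rupees: the counterparty is a bank, so public deposits are unchanged → 0.
Government spending 226 billion rupees: non-bank counterparties' bank balances rise → +226B.
OMO purchase (from banks) 114 billion rupees: the counterparty is a bank, so public deposits are unchanged → 0.
Net: −433 − 77.5 + 0 + 226 + 0 = -284.5 billion.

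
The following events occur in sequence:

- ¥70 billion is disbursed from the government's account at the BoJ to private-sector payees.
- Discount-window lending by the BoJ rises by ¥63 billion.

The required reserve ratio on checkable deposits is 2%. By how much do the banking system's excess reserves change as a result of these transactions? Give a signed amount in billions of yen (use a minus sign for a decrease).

Government spending ¥70 billion: reserves +¥70B, deposits +¥70B.
Discount-window loan ¥63 billion: reserves +¥63B, deposits 0.
Totals: Δreserves = +¥133B, Δdeposits = +¥70B.
Δrequired reserves = 2% × +¥70B = +¥1.4B.
Δexcess reserves = Δreserves − Δrequired = +¥133B − (+¥1.4B) = +¥131.6 billion.

+¥131.6 billion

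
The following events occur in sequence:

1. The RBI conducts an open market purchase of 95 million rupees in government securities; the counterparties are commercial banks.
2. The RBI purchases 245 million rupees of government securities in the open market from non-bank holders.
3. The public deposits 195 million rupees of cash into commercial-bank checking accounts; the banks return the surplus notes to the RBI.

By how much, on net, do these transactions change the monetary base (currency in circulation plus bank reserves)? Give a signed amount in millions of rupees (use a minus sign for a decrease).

RBI balance sheet:
  Assets:      Securities +340M
  Liabilities: Bank reserves +535M, Currency in circulation −195M
Monetary base = currency + reserves: −195M + (+535M) = +340 million.

+340 million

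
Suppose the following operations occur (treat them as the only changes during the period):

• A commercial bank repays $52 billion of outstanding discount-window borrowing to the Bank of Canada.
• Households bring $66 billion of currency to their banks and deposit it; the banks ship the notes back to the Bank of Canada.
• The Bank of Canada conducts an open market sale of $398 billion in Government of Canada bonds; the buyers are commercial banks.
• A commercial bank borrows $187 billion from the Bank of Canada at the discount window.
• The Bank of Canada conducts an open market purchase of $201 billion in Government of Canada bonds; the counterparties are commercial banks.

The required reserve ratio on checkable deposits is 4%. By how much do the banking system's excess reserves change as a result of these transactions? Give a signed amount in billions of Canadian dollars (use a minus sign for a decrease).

+$1.36 billion

Discount-window repayment $52 billion: reserves −$52B, deposits 0.
Currency deposit $66 billion: reserves +$66B, deposits +$66B.
OMO sale (to banks) $398 billion: reserves −$398B, deposits 0.
Discount-window loan $187 billion: reserves +$187B, deposits 0.
OMO purchase (from banks) $201 billion: reserves +$201B, deposits 0.
Totals: Δreserves = +$4B, Δdeposits = +$66B.
Δrequired reserves = 4% × +$66B = +$2.64B.
Δexcess reserves = Δreserves − Δrequired = +$4B − (+$2.64B) = +$1.36 billion.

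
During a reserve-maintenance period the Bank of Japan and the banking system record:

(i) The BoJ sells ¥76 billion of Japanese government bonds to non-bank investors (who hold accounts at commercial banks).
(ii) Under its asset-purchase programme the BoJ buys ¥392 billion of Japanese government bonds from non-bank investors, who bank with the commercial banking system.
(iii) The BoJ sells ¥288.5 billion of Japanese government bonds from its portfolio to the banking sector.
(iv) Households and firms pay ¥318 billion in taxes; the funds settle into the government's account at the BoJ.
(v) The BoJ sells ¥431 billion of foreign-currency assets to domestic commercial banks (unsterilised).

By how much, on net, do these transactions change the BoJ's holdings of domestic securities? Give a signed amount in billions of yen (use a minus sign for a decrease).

Asset sale (to non-banks) ¥76 billion: securities removed from the BoJ's portfolio → −¥76B.
Asset purchase (from non-banks) ¥392 billion: securities added to the BoJ's portfolio → +¥392B.
OMO sale (to banks) ¥288.5 billion: securities removed from the BoJ's portfolio → −¥288.5B.
Government account inflow ¥318 billion: the BoJ's securities portfolio is untouched → 0.
FX sale ¥431 billion: the BoJ's securities portfolio is untouched → 0.
Net: −76 + 392 − 288.5 + 0 + 0 = +¥27.5 billion.

+¥27.5 billion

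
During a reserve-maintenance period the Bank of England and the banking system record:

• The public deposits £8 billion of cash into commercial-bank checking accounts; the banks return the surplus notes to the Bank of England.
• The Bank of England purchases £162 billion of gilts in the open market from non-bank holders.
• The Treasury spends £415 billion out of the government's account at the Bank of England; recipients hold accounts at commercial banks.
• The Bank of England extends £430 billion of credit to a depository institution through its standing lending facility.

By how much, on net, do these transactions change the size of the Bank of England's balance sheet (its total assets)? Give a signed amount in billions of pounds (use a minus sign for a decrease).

+£592 billion

Currency deposit £8 billion: only the composition of liabilities changes → 0.
Asset purchase (from non-banks) £162 billion: a Bank of England asset is acquired → +£162B.
Government spending £415 billion: only the composition of liabilities changes → 0.
Discount-window loan £430 billion: a Bank of England asset is acquired → +£430B.
Net: 0 + 162 + 0 + 430 = +£592 billion.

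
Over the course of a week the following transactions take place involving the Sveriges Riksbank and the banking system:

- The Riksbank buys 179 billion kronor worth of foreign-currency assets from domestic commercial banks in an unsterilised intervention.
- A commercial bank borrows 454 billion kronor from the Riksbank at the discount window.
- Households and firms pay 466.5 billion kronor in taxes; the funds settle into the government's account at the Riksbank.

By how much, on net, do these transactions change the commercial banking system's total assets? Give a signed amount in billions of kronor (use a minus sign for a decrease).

-12.5 billion

Riksbank balance sheet:
  Assets:      Loans to banks +454B, Foreign assets +179B
  Liabilities: Bank reserves +166.5B, Government deposits +466.5B
Commercial banking system:
  Assets:      Reserves at CB +166.5B, Foreign assets −179B
  Liabilities: Checkable deposits −466.5B, Borrowings from CB +454B
Change in total bank assets = -12.5 billion.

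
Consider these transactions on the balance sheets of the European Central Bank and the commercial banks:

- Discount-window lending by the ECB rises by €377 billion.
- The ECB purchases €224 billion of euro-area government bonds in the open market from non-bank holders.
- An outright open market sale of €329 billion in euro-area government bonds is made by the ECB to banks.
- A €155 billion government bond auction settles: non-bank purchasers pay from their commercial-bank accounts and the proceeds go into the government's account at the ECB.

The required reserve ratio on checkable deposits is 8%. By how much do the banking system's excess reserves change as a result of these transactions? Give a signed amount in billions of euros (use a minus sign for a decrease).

+€111.48 billion

Discount-window loan €377 billion: reserves +€377B, deposits 0.
Asset purchase (from non-banks) €224 billion: reserves +€224B, deposits +€224B.
OMO sale (to banks) €329 billion: reserves −€329B, deposits 0.
Government account inflow €155 billion: reserves −€155B, deposits −€155B.
Totals: Δreserves = +€117B, Δdeposits = +€69B.
Δrequired reserves = 8% × +€69B = +€5.52B.
Δexcess reserves = Δreserves − Δrequired = +€117B − (+€5.52B) = +€111.48 billion.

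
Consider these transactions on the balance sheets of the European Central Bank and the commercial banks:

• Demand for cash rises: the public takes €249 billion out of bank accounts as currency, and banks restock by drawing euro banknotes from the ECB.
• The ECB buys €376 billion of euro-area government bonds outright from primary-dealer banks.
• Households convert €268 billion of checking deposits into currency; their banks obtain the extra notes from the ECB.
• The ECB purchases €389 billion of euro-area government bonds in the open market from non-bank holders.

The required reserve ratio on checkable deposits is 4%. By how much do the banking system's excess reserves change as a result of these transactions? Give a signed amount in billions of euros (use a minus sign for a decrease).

Currency withdrawal €249 billion: reserves −€249B, deposits −€249B.
OMO purchase (from banks) €376 billion: reserves +€376B, deposits 0.
Currency withdrawal €268 billion: reserves −€268B, deposits −€268B.
Asset purchase (from non-banks) €389 billion: reserves +€389B, deposits +€389B.
Totals: Δreserves = +€248B, Δdeposits = −€128B.
Δrequired reserves = 4% × −€128B = −€5.12B.
Δexcess reserves = Δreserves − Δrequired = +€248B − (−€5.12B) = +€253.12 billion.

+€253.12 billion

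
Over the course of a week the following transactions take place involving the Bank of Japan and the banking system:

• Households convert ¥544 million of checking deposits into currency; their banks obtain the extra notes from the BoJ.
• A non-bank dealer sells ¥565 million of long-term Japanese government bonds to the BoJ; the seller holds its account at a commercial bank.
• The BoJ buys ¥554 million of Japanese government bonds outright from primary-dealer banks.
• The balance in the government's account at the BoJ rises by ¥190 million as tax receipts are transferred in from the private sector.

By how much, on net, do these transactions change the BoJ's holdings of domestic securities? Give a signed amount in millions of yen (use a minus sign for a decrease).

Currency withdrawal ¥544 million: the BoJ's securities portfolio is untouched → 0.
Asset purchase (from non-banks) ¥565 million: securities added to the BoJ's portfolio → +¥565M.
OMO purchase (from banks) ¥554 million: securities added to the BoJ's portfolio → +¥554M.
Government account inflow ¥190 million: the BoJ's securities portfolio is untouched → 0.
Net: 0 + 565 + 554 + 0 = +¥1119 million.

+¥1119 million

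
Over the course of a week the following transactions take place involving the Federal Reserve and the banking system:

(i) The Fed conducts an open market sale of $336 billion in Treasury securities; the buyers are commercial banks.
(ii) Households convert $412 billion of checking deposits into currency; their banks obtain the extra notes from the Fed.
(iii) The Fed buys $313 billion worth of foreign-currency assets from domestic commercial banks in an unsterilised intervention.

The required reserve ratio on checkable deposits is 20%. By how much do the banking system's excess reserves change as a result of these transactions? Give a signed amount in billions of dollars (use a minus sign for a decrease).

-$352.6 billion

OMO sale (to banks) $336 billion: reserves −$336B, deposits 0.
Currency withdrawal $412 billion: reserves −$412B, deposits −$412B.
FX purchase $313 billion: reserves +$313B, deposits 0.
Totals: Δreserves = −$435B, Δdeposits = −$412B.
Δrequired reserves = 20% × −$412B = −$82.4B.
Δexcess reserves = Δreserves − Δrequired = −$435B − (−$82.4B) = -$352.6 billion.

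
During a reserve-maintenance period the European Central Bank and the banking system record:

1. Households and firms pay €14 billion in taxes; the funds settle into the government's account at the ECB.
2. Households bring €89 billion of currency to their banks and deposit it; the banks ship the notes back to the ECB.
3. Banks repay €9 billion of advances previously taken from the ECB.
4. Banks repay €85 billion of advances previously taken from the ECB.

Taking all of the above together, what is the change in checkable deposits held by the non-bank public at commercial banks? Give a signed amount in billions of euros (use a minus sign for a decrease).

Government account inflow €14 billion: non-bank counterparties' bank balances fall → −€14B.
Currency deposit €89 billion: non-bank counterparties' bank balances rise → +€89B.
Discount-window repayment €9 billion: the counterparty is a bank, so public deposits are unchanged → 0.
Discount-window repayment €85 billion: the counterparty is a bank, so public deposits are unchanged → 0.
Net: −14 + 89 + 0 + 0 = +€75 billion.

+€75 billion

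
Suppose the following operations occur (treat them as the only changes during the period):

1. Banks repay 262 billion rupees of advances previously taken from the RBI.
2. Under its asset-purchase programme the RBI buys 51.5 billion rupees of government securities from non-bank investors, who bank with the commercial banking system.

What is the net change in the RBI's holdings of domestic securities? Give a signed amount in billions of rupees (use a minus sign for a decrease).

+51.5 billion

Discount-window repayment 262 billion rupees: the RBI's securities portfolio is untouched → 0.
Asset purchase (from non-banks) 51.5 billion rupees: securities added to the RBI's portfolio → +51.5B.
Net: 0 + 51.5 = +51.5 billion.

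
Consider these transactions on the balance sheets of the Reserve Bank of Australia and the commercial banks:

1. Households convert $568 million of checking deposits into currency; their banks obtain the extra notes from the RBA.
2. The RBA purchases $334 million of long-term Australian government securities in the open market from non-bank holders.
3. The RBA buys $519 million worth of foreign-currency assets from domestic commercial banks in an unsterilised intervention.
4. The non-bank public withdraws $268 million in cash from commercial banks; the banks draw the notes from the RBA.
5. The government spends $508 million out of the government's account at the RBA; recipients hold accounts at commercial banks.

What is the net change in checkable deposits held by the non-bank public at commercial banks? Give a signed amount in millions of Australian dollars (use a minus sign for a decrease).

Currency withdrawal $568 million: non-bank counterparties' bank balances fall → −$568M.
Asset purchase (from non-banks) $334 million: non-bank counterparties' bank balances rise → +$334M.
FX purchase $519 million: the counterparty is a bank, so public deposits are unchanged → 0.
Currency withdrawal $268 million: non-bank counterparties' bank balances fall → −$268M.
Government spending $508 million: non-bank counterparties' bank balances rise → +$508M.
Net: −568 + 334 + 0 − 268 + 508 = +$6 million.

+$6 million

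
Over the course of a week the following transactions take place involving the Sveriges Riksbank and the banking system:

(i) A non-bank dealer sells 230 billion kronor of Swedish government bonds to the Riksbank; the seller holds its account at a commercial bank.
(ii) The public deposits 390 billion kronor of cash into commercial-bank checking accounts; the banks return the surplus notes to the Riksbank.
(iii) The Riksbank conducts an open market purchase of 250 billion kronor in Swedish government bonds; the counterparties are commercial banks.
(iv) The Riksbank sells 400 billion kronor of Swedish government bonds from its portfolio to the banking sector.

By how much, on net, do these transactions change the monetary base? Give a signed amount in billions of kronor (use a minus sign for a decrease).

Riksbank balance sheet:
  Assets:      Securities +80B
  Liabilities: Bank reserves +470B, Currency in circulation −390B
Commercial banking system:
  Assets:      Reserves at CB +470B, Securities +150B
  Liabilities: Checkable deposits +620B
Monetary base = currency + reserves: −390B + (+470B) = +80 billion.

+80 billion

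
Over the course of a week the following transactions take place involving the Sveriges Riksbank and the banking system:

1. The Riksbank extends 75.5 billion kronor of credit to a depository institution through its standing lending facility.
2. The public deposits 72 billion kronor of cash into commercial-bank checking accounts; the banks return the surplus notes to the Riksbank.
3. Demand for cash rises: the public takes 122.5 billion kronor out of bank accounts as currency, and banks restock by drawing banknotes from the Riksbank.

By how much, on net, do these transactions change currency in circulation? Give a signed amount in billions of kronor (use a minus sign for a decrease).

+50.5 billion

Discount-window loan 75.5 billion kronor: no currency enters or leaves circulation → 0.
Currency deposit 72 billion kronor: notes return to the central bank → −72B.
Currency withdrawal 122.5 billion kronor: notes leave the central bank → +122.5B.
Net: 0 − 72 + 122.5 = +50.5 billion.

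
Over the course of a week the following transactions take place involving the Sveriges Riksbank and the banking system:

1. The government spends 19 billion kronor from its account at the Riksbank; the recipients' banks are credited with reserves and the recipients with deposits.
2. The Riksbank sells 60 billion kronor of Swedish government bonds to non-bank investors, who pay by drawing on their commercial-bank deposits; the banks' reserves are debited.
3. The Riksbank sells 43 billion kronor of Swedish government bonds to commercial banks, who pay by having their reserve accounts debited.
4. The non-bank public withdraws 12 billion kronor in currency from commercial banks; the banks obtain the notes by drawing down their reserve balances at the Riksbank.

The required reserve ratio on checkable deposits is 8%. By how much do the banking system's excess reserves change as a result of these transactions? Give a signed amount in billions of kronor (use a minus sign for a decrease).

-91.76 billion

Government spending 19 billion kronor: reserves +19B, deposits +19B.
Asset sale (to non-banks) 60 billion kronor: reserves −60B, deposits −60B.
OMO sale (to banks) 43 billion kronor: reserves −43B, deposits 0.
Currency withdrawal 12 billion kronor: reserves −12B, deposits −12B.
Totals: Δreserves = −96B, Δdeposits = −53B.
Δrequired reserves = 8% × −53B = −4.24B.
Δexcess reserves = Δreserves − Δrequired = −96B − (−4.24B) = -91.76 billion.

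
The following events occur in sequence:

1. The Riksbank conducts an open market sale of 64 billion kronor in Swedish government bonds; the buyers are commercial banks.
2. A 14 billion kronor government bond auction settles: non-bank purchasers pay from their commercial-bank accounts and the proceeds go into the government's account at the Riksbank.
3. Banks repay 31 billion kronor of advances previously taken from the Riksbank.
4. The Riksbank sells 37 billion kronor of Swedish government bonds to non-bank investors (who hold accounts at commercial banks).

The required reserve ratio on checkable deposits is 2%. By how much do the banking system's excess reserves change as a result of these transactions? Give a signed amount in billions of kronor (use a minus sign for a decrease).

OMO sale (to banks) 64 billion kronor: reserves −64B, deposits 0.
Government account inflow 14 billion kronor: reserves −14B, deposits −14B.
Discount-window repayment 31 billion kronor: reserves −31B, deposits 0.
Asset sale (to non-banks) 37 billion kronor: reserves −37B, deposits −37B.
Totals: Δreserves = −146B, Δdeposits = −51B.
Δrequired reserves = 2% × −51B = −1.02B.
Δexcess reserves = Δreserves − Δrequired = −146B − (−1.02B) = -144.98 billion.

-144.98 billion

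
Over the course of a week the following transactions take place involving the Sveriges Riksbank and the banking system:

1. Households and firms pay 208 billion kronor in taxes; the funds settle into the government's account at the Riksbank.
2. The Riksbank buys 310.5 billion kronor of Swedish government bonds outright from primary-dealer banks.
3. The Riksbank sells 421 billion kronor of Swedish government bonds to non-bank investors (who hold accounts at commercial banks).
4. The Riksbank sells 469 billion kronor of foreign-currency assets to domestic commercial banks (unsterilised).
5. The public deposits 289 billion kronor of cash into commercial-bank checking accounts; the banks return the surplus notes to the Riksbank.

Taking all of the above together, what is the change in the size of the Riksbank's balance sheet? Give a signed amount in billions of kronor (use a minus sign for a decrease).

-579.5 billion

Riksbank balance sheet:
  Assets:      Securities −110.5B, Foreign assets −469B
  Liabilities: Bank reserves −498.5B, Currency in circulation −289B, Government deposits +208B
Commercial banking system:
  Assets:      Reserves at CB −498.5B, Securities −310.5B, Foreign assets +469B
  Liabilities: Checkable deposits −340B
Change in total Riksbank assets = -579.5 billion.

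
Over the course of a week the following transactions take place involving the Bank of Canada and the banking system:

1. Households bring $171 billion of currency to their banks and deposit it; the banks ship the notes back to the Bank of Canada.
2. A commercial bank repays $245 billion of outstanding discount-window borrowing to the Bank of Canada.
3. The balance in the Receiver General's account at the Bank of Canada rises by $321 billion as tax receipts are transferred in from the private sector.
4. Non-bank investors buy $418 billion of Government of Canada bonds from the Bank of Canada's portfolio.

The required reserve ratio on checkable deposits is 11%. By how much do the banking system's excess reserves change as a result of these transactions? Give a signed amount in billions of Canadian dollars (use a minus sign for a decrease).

Currency deposit $171 billion: reserves +$171B, deposits +$171B.
Discount-window repayment $245 billion: reserves −$245B, deposits 0.
Government account inflow $321 billion: reserves −$321B, deposits −$321B.
Asset sale (to non-banks) $418 billion: reserves −$418B, deposits −$418B.
Totals: Δreserves = −$813B, Δdeposits = −$568B.
Δrequired reserves = 11% × −$568B = −$62.48B.
Δexcess reserves = Δreserves − Δrequired = −$813B − (−$62.48B) = -$750.52 billion.

-$750.52 billion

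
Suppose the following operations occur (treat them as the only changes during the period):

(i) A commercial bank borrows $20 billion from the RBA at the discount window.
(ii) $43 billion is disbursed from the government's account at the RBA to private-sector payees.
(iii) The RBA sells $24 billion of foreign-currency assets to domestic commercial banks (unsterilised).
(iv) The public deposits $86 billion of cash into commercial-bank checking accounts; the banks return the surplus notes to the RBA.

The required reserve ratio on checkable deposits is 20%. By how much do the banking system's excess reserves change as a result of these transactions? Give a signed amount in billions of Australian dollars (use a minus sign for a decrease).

Discount-window loan $20 billion: reserves +$20B, deposits 0.
Government spending $43 billion: reserves +$43B, deposits +$43B.
FX sale $24 billion: reserves −$24B, deposits 0.
Currency deposit $86 billion: reserves +$86B, deposits +$86B.
Totals: Δreserves = +$125B, Δdeposits = +$129B.
Δrequired reserves = 20% × +$129B = +$25.8B.
Δexcess reserves = Δreserves − Δrequired = +$125B − (+$25.8B) = +$99.2 billion.

+$99.2 billion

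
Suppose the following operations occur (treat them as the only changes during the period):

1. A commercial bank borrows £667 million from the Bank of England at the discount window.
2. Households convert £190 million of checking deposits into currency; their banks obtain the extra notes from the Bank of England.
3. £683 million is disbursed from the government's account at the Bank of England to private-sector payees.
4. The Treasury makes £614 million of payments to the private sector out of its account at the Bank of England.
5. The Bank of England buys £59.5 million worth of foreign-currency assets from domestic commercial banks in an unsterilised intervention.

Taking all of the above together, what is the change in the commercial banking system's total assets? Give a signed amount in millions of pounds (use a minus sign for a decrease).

+£1774 million

Discount-window loan £667 million: bank balance sheets expand → +£667M.
Currency withdrawal £190 million: bank balance sheets shrink → −£190M.
Government spending £683 million: bank balance sheets expand → +£683M.
Government spending £614 million: bank balance sheets expand → +£614M.
FX purchase £59.5 million: just an asset swap on bank balance sheets → 0.
Net: 667 − 190 + 683 + 614 + 0 = +£1774 million.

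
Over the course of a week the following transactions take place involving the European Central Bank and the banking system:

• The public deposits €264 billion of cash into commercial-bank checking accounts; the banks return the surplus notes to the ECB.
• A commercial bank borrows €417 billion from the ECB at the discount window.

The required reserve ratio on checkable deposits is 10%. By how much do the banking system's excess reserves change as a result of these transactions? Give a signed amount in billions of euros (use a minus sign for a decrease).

Currency deposit €264 billion: reserves +€264B, deposits +€264B.
Discount-window loan €417 billion: reserves +€417B, deposits 0.
Totals: Δreserves = +€681B, Δdeposits = +€264B.
Δrequired reserves = 10% × +€264B = +€26.4B.
Δexcess reserves = Δreserves − Δrequired = +€681B − (+€26.4B) = +€654.6 billion.

+€654.6 billion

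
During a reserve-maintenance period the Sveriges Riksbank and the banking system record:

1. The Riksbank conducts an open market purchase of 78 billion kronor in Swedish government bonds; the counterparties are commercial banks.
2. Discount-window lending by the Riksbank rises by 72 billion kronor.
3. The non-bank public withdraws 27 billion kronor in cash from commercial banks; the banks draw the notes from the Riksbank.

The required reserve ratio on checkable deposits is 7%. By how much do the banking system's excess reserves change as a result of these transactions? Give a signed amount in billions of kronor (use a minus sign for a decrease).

+124.89 billion

OMO purchase (from banks) 78 billion kronor: reserves +78B, deposits 0.
Discount-window loan 72 billion kronor: reserves +72B, deposits 0.
Currency withdrawal 27 billion kronor: reserves −27B, deposits −27B.
Totals: Δreserves = +123B, Δdeposits = −27B.
Δrequired reserves = 7% × −27B = −1.89B.
Δexcess reserves = Δreserves − Δrequired = +123B − (−1.89B) = +124.89 billion.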